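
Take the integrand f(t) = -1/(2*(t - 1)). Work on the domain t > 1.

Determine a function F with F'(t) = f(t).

An antiderivative is F(t) = -log(3*t - 3)/2.

Any candidate F(t) must reproduce f(t) exactly when differentiated.
Check: d/dt[-log(3*t - 3)/2] = -1/(2*t - 2), which equals f(t).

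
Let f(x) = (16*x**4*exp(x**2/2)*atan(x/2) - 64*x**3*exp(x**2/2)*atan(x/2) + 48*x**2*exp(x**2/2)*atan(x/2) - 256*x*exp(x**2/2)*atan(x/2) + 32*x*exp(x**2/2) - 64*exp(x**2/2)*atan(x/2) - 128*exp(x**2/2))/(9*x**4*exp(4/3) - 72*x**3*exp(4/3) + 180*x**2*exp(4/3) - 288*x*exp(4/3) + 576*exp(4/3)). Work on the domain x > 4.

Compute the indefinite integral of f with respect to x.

Whatever form F(x) takes, F'(x) = f(x) is non-negotiable.
Check: d/dx[16*exp(-4/3)*exp(x**2/2)*atan(x/2)/(9*x - 36)] = (16*x**4*exp(x**2/2)*atan(x/2) - 64*x**3*exp(x**2/2)*atan(x/2) + 48*x**2*exp(x**2/2)*atan(x/2) - 256*x*exp(x**2/2)*atan(x/2) + 32*x*exp(x**2/2) - 64*exp(x**2/2)*atan(x/2) - 128*exp(x**2/2))/(9*x**4*exp(4/3) - 72*x**3*exp(4/3) + 180*x**2*exp(4/3) - 288*x*exp(4/3) + 576*exp(4/3)) = f(x).

F(x) = 16*exp(-4/3)*exp(x**2/2)*atan(x/2)/(9*x - 36) + C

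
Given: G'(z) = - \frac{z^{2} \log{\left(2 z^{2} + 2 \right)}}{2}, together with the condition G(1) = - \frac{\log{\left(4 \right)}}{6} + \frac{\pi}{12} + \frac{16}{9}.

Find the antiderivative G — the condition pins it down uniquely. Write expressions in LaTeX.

The proposed G(z) is checked by its d/dz: the result must match the given G'(z).
A general antiderivative is - \frac{z^{3} \log{\left(2 z^{2} + 2 \right)}}{6} + \frac{z^{3}}{9} - \frac{z}{3} + \frac{\operatorname{atan}{\left(z \right)}}{3} + C.
The condition gives C = - \frac{\log{\left(4 \right)}}{6} + \frac{\pi}{12} + \frac{16}{9} - (- \frac{\log{\left(4 \right)}}{6} - \frac{2}{9} + \frac{\pi}{12}) = 2.
So G(z) = - \frac{z^{3} \log{\left(2 z^{2} + 2 \right)}}{6} + \frac{z^{3}}{9} - \frac{z}{3} + \frac{\operatorname{atan}{\left(z \right)}}{3} + 2.
Check: d/dz[- \frac{z^{3} \log{\left(2 z^{2} + 2 \right)}}{6} + \frac{z^{3}}{9} - \frac{z}{3} + \frac{\operatorname{atan}{\left(z \right)}}{3} + 2] = - \frac{z^{2} \log{\left(z^{2} + 1 \right)}}{2} - \frac{z^{2} \log{\left(2 \right)}}{2}, which equals G'(z).

G(z) = - \frac{z^{3} \log{\left(2 z^{2} + 2 \right)}}{6} + \frac{z^{3}}{9} - \frac{z}{3} + \frac{\operatorname{atan}{\left(z \right)}}{3} + 2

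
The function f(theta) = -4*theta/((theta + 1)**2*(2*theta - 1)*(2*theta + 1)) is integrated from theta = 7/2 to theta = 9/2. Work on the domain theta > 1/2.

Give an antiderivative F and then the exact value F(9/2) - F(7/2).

Antiderivative: F(theta) = (-2*theta*log(theta - 1/2) - 18*theta*log(theta + 1/2) + 20*theta*log(theta + 1) - 2*log(theta - 1/2) - 18*log(theta + 1/2) + 20*log(theta + 1) - 12)/(9*theta + 9); value = -20*log(9/2)/9 - 2*log(5) + 16/297 + 2*log(3)/9 + 16*log(4)/9 + 20*log(11/2)/9

Factor the denominator ((theta + 1)**2*(2*theta - 1)*(2*theta + 1)) and decompose: f = -4/(2*theta + 1) - 4/(9*(2*theta - 1)) + 20/(9*(theta + 1)) + 4/(3*(theta + 1)**2); each piece integrates to a log, atan, or power term.
F(theta) = (-2*theta*log(theta - 1/2) - 18*theta*log(theta + 1/2) + 20*theta*log(theta + 1) - 2*log(theta - 1/2) - 18*log(theta + 1/2) + 20*log(theta + 1) - 12)/(9*theta + 9) is an antiderivative of f.
Check: d/dtheta[(-2*theta*log(theta - 1/2) - 18*theta*log(theta + 1/2) + 20*theta*log(theta + 1) - 2*log(theta - 1/2) - 18*log(theta + 1/2) + 20*log(theta + 1) - 12)/(9*theta + 9)] = -4*theta/(4*theta**4 + 8*theta**3 + 3*theta**2 - 2*theta - 1), which equals f(theta).
F(9/2) = -2*log(5) - 2*log(4)/9 - 8/33 + 20*log(11/2)/9; F(7/2) = -2*log(4) - 8/27 - 2*log(3)/9 + 20*log(9/2)/9.
Integral = F(9/2) - F(7/2) = -20*log(9/2)/9 - 2*log(5) + 16/297 + 2*log(3)/9 + 16*log(4)/9 + 20*log(11/2)/9.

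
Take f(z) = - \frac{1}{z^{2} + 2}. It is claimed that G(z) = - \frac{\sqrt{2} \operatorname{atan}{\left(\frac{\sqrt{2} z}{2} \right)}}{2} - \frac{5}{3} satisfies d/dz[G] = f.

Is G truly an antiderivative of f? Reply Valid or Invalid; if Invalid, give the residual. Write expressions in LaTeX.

d/dz[G] = - \frac{1}{z^{2} + 2}
This equals f(z) exactly, so the claim holds.

Valid - the claim checks out under differentiation.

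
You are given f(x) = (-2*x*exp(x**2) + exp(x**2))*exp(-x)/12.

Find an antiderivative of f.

f has the shape u'v + uv' for u = -exp(-3*x)/12 and v = exp(x**2 + 2*x) — it is the derivative of the product u*v.
Check: d/dx[-exp(-3*x)*exp(x**2 + 2*x)/12] = (-2*x*exp(x**2) + exp(x**2))*exp(-x)/12 = f(x).

An antiderivative is F(x) = -exp(-3*x)*exp(x**2 + 2*x)/12.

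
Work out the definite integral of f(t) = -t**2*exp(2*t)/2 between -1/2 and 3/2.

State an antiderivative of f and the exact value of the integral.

Recognize the product-rule pattern: f = u'v + uv' with u = -t**2/4 + t/4 - 1/8, v = exp(2*t), so integration by parts undoes it.
F(t) = -t**2*exp(2*t)/4 + t*exp(2*t)/4 - exp(2*t)/8 is an antiderivative of f.
Check: d/dt[-t**2*exp(2*t)/4 + t*exp(2*t)/4 - exp(2*t)/8] = -t**2*exp(2*t)/2 = f(t).
F(3/2) = -5*exp(3)/16; F(-1/2) = -5*exp(-1)/16.
Integral = F(3/2) - F(-1/2) = -5*exp(3)/16 + 5*exp(-1)/16.

Antiderivative: F(t) = -t**2*exp(2*t)/4 + t*exp(2*t)/4 - exp(2*t)/8; value = -5*exp(3)/16 + 5*exp(-1)/16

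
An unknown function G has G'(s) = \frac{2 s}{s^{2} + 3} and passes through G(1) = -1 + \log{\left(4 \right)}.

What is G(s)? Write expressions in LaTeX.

G(s) = \log{\left(s^{2} + 3 \right)} - 1

G'(s) matches the chain-rule pattern g'(h)*h' with inner function h(s) = s^{2} + 3; substituting u = h(s) collapses the integral.
A general antiderivative is \log{\left(s^{2} + 3 \right)} + C.
The condition gives C = -1 + \log{\left(4 \right)} - (\log{\left(4 \right)}) = -1.
So G(s) = \log{\left(s^{2} + 3 \right)} - 1.
Check: d/ds[\log{\left(s^{2} + 3 \right)} - 1] = \frac{2 s}{s^{2} + 3} = G'(s).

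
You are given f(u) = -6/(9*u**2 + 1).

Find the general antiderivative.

F(u) = -2*atan(3*u) + C

For F(u) to be correct the identity F'(u) - f(u) = 0 must hold.
Check: d/du[-2*atan(3*u)] = -6/(9*u**2 + 1) = f(u).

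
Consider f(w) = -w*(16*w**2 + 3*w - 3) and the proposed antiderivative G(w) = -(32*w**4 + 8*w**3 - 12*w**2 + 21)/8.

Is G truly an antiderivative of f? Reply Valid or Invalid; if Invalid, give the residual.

d/dw[G] = -16*w**3 - 3*w**2 + 3*w
This equals f(w) exactly, so the claim holds.

Valid: G'(w) = f(w).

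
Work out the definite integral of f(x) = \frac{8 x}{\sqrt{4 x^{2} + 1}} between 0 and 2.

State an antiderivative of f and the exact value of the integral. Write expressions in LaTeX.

Antiderivative: F(x) = 2 \sqrt{4 x^{2} + 1}; value = -2 + 2 \sqrt{17}

f matches the chain-rule pattern g'(h)*h' with inner function h(x) = 4 x^{2} + 1; substituting u = h(x) collapses the integral.
F(x) = 2 \sqrt{4 x^{2} + 1} is an antiderivative of f.
Check: d/dx[2 \sqrt{4 x^{2} + 1}] = \frac{8 x}{\sqrt{4 x^{2} + 1}} = f(x).
F(2) = 2 \sqrt{17}; F(0) = 2.
Integral = F(2) - F(0) = -2 + 2 \sqrt{17}.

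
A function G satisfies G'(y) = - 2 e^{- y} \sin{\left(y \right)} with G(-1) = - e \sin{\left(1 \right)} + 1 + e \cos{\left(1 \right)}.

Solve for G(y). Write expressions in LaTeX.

G(y) = 1 + e^{- y} \sin{\left(y \right)} + e^{- y} \cos{\left(y \right)}

Check a candidate G(y) by differentiating: d/dy[G] must match the given G'(y).
A general antiderivative is e^{- y} \sin{\left(y \right)} + e^{- y} \cos{\left(y \right)} + C.
The condition gives C = - e \sin{\left(1 \right)} + 1 + e \cos{\left(1 \right)} - (- e \sin{\left(1 \right)} + e \cos{\left(1 \right)}) = 1.
So G(y) = 1 + e^{- y} \sin{\left(y \right)} + e^{- y} \cos{\left(y \right)}.
Check: d/dy[1 + e^{- y} \sin{\left(y \right)} + e^{- y} \cos{\left(y \right)}] = - 2 e^{- y} \sin{\left(y \right)} = G'(y).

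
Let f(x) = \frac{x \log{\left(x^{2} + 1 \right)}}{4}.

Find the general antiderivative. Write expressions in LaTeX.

F(x) = \frac{x^{2} \log{\left(x^{2} + 1 \right)}}{8} - \frac{x^{2}}{8} + \frac{\log{\left(x^{2} + 1 \right)}}{8} + C

Check any antiderivative F(x) by computing F'(x) and comparing it with f(x).
Check: d/dx[\frac{x^{2} \log{\left(x^{2} + 1 \right)}}{8} - \frac{x^{2}}{8} + \frac{\log{\left(x^{2} + 1 \right)}}{8}] = \frac{x \log{\left(x^{2} + 1 \right)}}{4} = f(x).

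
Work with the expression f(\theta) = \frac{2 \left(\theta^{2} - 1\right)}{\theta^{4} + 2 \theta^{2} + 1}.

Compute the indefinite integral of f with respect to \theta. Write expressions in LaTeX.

f has the shape u'v + uv' for u = - 2 \theta and v = \frac{1}{\theta^{2} + 1} — it is the derivative of the product u*v.
Check: d/d\theta[- \frac{2 \theta}{\theta^{2} + 1}] = \frac{2 \theta^{2} - 2}{\theta^{4} + 2 \theta^{2} + 1}, which equals f(\theta).

F(\theta) = - \frac{2 \theta}{\theta^{2} + 1} + C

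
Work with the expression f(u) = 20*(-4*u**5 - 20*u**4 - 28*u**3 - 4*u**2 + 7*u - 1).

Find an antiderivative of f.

An antiderivative is F(u) = 5*(-2*u**2 - 4*u + 1)**3/3.

f matches the chain-rule pattern g'(h)*h' with inner function h(u) = -2*u**2 - 4*u + 1; substituting w = h(u) collapses the integral.
Check: d/du[5*(-2*u**2 - 4*u + 1)**3/3] = -80*u**5 - 400*u**4 - 560*u**3 - 80*u**2 + 140*u - 20, which equals f(u).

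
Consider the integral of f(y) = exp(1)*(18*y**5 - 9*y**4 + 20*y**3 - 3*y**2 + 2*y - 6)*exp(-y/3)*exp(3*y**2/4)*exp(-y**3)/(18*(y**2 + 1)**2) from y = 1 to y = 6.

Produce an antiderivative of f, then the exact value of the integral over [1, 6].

Since d/dy undoes antidifferentiation here, F'(y) = f(y) is required of F(y).
F(y) = -y*exp(-y**3 + 3*y**2/4 - y/3 + 1)/(3*y**2 + 3) is an antiderivative of f.
Check: d/dy[-y*exp(-y**3 + 3*y**2/4 - y/3 + 1)/(3*y**2 + 3)] = (18*y**5 - 9*y**4 + 20*y**3 - 3*y**2 + 2*y - 6)/(18*y**4*exp(-1)*exp(y/3)*exp(-3*y**2/4)*exp(y**3) + 36*y**2*exp(-1)*exp(y/3)*exp(-3*y**2/4)*exp(y**3) + 18*exp(-1)*exp(y/3)*exp(-3*y**2/4)*exp(y**3)), which equals f(y).
F(6) = -2*exp(-190)/37; F(1) = -exp(5/12)/6.
Integral = F(6) - F(1) = -2*exp(-190)/37 + exp(5/12)/6.

Antiderivative: F(y) = -y*exp(-y**3 + 3*y**2/4 - y/3 + 1)/(3*y**2 + 3); value = -2*exp(-190)/37 + exp(5/12)/6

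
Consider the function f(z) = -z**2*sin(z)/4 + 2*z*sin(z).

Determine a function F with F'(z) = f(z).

Integrate term by term and add the pieces.
Check: d/dz[z**2*cos(z)/4 - z*sin(z)/2 - 2*z*cos(z) + 2*sin(z) - cos(z)/2] = -z**2*sin(z)/4 + 2*z*sin(z) = f(z).

An antiderivative is F(z) = z**2*cos(z)/4 - z*sin(z)/2 - 2*z*cos(z) + 2*sin(z) - cos(z)/2.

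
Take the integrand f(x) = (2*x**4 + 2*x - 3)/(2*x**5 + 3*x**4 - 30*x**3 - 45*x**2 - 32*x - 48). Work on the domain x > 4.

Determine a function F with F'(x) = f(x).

Factor the denominator ((x - 4)*(x + 4)*(2*x + 3)*(x**2 + 1)) and decompose: f = -(8*x + 1)/(221*(x**2 + 1)) - 6/(65*(2*x + 3)) + 501/(680*(x + 4)) + 47/(136*(x - 4)); each piece integrates to a log, atan, or power term.
Check: d/dx[47*log(x - 4)/136 - 3*log(x + 3/2)/65 + 501*log(x + 4)/680 - 4*log(x**2 + 1)/221 - atan(x)/221] = (2*x**4 + 2*x - 3)/(2*x**5 + 3*x**4 - 30*x**3 - 45*x**2 - 32*x - 48) = f(x).

An antiderivative is F(x) = 47*log(x - 4)/136 - 3*log(x + 3/2)/65 + 501*log(x + 4)/680 - 4*log(x**2 + 1)/221 - atan(x)/221.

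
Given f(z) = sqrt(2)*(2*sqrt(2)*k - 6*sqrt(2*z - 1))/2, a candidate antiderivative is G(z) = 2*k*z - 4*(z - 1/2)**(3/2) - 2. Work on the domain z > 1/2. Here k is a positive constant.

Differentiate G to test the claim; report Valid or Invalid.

d/dz[G] = sqrt(2)*(2*sqrt(2)*k - 6*sqrt(2*z - 1))/2
This equals f(z) exactly, so the claim holds.

Valid: G'(z) = f(z).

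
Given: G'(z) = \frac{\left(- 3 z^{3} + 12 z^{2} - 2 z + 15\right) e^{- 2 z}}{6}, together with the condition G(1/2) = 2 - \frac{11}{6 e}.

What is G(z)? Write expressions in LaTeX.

G(z) = \frac{\left(12 z^{3} - 30 z^{2} - 22 z + 96 e^{2 z} - 71\right) e^{- 2 z}}{48}

G'(z) has the shape u'v + uv' for u = \frac{z^{3}}{4} - \frac{5 z^{2}}{8} - \frac{11 z}{24} - \frac{71}{48} and v = e^{- 2 z} — it is the derivative of the product u*v.
A general antiderivative is \frac{\left(12 z^{3} - 30 z^{2} - 22 z - 71\right) e^{- 2 z}}{48} + C.
The condition gives C = 2 - \frac{11}{6 e} - (- \frac{11}{6 e}) = 2.
So G(z) = \frac{\left(12 z^{3} - 30 z^{2} - 22 z + 96 e^{2 z} - 71\right) e^{- 2 z}}{48}.
Check: d/dz[\frac{\left(12 z^{3} - 30 z^{2} - 22 z + 96 e^{2 z} - 71\right) e^{- 2 z}}{48}] = \frac{\left(- 3 z^{3} + 12 z^{2} - 2 z + 15\right) e^{- 2 z}}{6} = G'(z).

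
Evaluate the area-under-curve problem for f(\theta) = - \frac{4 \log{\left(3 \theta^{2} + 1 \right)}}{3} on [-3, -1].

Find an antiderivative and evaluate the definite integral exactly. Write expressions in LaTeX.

A first test for any F(\theta): its \theta-derivative must equal f(\theta) identically.
F(\theta) = - \frac{4 \theta \log{\left(3 \theta^{2} + 1 \right)}}{3} + \frac{8 \theta}{3} - \frac{8 \sqrt{3} \operatorname{atan}{\left(\sqrt{3} \theta \right)}}{9} is an antiderivative of f.
Check: d/d\theta[- \frac{4 \theta \log{\left(3 \theta^{2} + 1 \right)}}{3} + \frac{8 \theta}{3} - \frac{8 \sqrt{3} \operatorname{atan}{\left(\sqrt{3} \theta \right)}}{9}] = - \frac{4 \log{\left(3 \theta^{2} + 1 \right)}}{3} = f(\theta).
F(-1) = - \frac{8}{3} + \frac{8 \sqrt{3} \pi}{27} + \frac{4 \log{\left(4 \right)}}{3}; F(-3) = -8 + \frac{8 \sqrt{3} \operatorname{atan}{\left(3 \sqrt{3} \right)}}{9} + 4 \log{\left(28 \right)}.
Integral = F(-1) - F(-3) = - 4 \log{\left(28 \right)} - \frac{8 \sqrt{3} \operatorname{atan}{\left(3 \sqrt{3} \right)}}{9} + \frac{8 \sqrt{3} \pi}{27} + \frac{4 \log{\left(4 \right)}}{3} + \frac{16}{3}.

Antiderivative: F(\theta) = - \frac{4 \theta \log{\left(3 \theta^{2} + 1 \right)}}{3} + \frac{8 \theta}{3} - \frac{8 \sqrt{3} \operatorname{atan}{\left(\sqrt{3} \theta \right)}}{9}; value = - 4 \log{\left(28 \right)} - \frac{8 \sqrt{3} \operatorname{atan}{\left(3 \sqrt{3} \right)}}{9} + \frac{8 \sqrt{3} \pi}{27} + \frac{4 \log{\left(4 \right)}}{3} + \frac{16}{3}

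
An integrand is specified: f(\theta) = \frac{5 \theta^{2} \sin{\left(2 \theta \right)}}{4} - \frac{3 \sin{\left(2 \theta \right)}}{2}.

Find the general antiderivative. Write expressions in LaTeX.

Integrate term by term and add the pieces.
Check: d/d\theta[- \frac{10 \theta^{2} \cos{\left(2 \theta \right)} - 10 \theta \sin{\left(2 \theta \right)} - 17 \cos{\left(2 \theta \right)}}{16}] = \frac{5 \theta^{2} \sin{\left(2 \theta \right)}}{4} - \frac{3 \sin{\left(2 \theta \right)}}{2} = f(\theta).

F(\theta) = - \frac{10 \theta^{2} \cos{\left(2 \theta \right)} - 10 \theta \sin{\left(2 \theta \right)} - 17 \cos{\left(2 \theta \right)}}{16} + C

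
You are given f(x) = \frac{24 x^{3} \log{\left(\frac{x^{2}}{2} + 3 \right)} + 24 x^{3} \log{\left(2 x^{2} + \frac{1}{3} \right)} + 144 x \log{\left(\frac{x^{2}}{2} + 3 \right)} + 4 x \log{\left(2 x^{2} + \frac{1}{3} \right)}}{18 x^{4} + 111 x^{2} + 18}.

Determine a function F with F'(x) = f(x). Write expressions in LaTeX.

Recognize the product-rule pattern: f = u'v + uv' with u = \frac{2 \log{\left(\frac{x^{2}}{2} + 3 \right)}}{3}, v = \log{\left(2 x^{2} + \frac{1}{3} \right)}, so integration by parts undoes it.
Check: d/dx[\frac{2 \log{\left(\frac{x^{2}}{2} + 3 \right)} \log{\left(2 x^{2} + \frac{1}{3} \right)}}{3}] = \frac{24 x^{3} \log{\left(\frac{x^{2}}{2} + 3 \right)} + 24 x^{3} \log{\left(2 x^{2} + \frac{1}{3} \right)} + 144 x \log{\left(\frac{x^{2}}{2} + 3 \right)} + 4 x \log{\left(2 x^{2} + \frac{1}{3} \right)}}{18 x^{4} + 111 x^{2} + 18} = f(x).

An antiderivative is F(x) = \frac{2 \log{\left(\frac{x^{2}}{2} + 3 \right)} \log{\left(2 x^{2} + \frac{1}{3} \right)}}{3}.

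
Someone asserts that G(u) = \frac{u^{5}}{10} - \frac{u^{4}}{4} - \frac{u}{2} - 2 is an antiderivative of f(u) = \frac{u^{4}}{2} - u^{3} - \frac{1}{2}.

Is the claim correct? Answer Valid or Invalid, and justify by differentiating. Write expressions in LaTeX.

Valid. The derivative of G reproduces f.

d/du[G] = \frac{u^{4}}{2} - u^{3} - \frac{1}{2}
This equals f(u) exactly, so the claim holds.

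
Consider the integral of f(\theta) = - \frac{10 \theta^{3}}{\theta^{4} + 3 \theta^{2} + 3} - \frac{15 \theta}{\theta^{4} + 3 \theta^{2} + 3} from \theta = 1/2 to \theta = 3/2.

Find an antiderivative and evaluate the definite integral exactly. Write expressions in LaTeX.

Antiderivative: F(\theta) = - \frac{5 \log{\left(\frac{2 \theta^{4}}{3} + 2 \theta^{2} + 2 \right)}}{2}; value = - \frac{5 \log{\left(\frac{79}{8} \right)}}{2} + \frac{5 \log{\left(\frac{61}{24} \right)}}{2}

f matches the chain-rule pattern g'(h)*h' with inner function h(\theta) = \frac{2 \theta^{4}}{3} + 2 \theta^{2} + 2; substituting u = h(\theta) collapses the integral.
F(\theta) = - \frac{5 \log{\left(\frac{2 \theta^{4}}{3} + 2 \theta^{2} + 2 \right)}}{2} is an antiderivative of f.
Check: d/d\theta[- \frac{5 \log{\left(\frac{2 \theta^{4}}{3} + 2 \theta^{2} + 2 \right)}}{2}] = \frac{- 10 \theta^{3} - 15 \theta}{\theta^{4} + 3 \theta^{2} + 3}, which equals f(\theta).
F(3/2) = - \frac{5 \log{\left(\frac{79}{8} \right)}}{2}; F(1/2) = - \frac{5 \log{\left(\frac{61}{24} \right)}}{2}.
Integral = F(3/2) - F(1/2) = - \frac{5 \log{\left(\frac{79}{8} \right)}}{2} + \frac{5 \log{\left(\frac{61}{24} \right)}}{2}.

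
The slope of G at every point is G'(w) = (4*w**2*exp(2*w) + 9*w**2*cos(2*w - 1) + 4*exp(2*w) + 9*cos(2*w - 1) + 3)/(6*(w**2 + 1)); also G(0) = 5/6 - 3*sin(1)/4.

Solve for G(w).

G(w) = (4*exp(2*w) + 9*sin(2*w - 1) + 6*atan(w) + 6)/12

The proposed G(w) is checked by its d/dw: the result must match the given G'(w).
A general antiderivative is exp(2*w)/3 + 3*sin(2*w - 1)/4 + atan(w)/2 + C.
The condition gives C = 5/6 - 3*sin(1)/4 - (1/3 - 3*sin(1)/4) = 1/2.
So G(w) = (4*exp(2*w) + 9*sin(2*w - 1) + 6*atan(w) + 6)/12.
Check: d/dw[(4*exp(2*w) + 9*sin(2*w - 1) + 6*atan(w) + 6)/12] = (4*w**2*exp(2*w) + 9*w**2*cos(2*w - 1) + 4*exp(2*w) + 9*cos(2*w - 1) + 3)/(6*w**2 + 6), which equals G'(w).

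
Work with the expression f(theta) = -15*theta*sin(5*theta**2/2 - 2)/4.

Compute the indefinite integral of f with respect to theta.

The substitution u = 5*theta**2/2 - 2 works: f is exactly (dF/du)*(du/dtheta) for that inner function.
Check: d/dtheta[3*cos(5*theta**2/2 - 2)/4] = -15*theta*sin(5*theta**2/2 - 2)/4 = f(theta).

F(theta) = 3*cos(5*theta**2/2 - 2)/4 + C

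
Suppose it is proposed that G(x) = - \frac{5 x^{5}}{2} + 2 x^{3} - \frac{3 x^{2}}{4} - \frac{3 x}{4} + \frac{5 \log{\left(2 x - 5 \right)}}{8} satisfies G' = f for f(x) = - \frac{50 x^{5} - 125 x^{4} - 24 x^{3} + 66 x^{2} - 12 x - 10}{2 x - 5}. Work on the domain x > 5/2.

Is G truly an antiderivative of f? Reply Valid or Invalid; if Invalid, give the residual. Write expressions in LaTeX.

Invalid: d/dx[G] - f = \frac{50 x^{5} - 125 x^{4} - 24 x^{3} + 66 x^{2} - 12 x - 10}{4 x - 10}, which is not 0.

d/dx[G] = \frac{- 50 x^{5} + 125 x^{4} + 24 x^{3} - 66 x^{2} + 12 x + 10}{4 x - 10}
d/dx[G] - f(x) = \frac{50 x^{5} - 125 x^{4} - 24 x^{3} + 66 x^{2} - 12 x - 10}{4 x - 10} != 0.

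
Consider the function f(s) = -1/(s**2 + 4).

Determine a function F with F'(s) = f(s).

An antiderivative is F(s) = -atan(s/2)/2.

Any candidate F(s) must reproduce f(s) exactly when differentiated.
Check: d/ds[-atan(s/2)/2] = -1/(s**2 + 4) = f(s).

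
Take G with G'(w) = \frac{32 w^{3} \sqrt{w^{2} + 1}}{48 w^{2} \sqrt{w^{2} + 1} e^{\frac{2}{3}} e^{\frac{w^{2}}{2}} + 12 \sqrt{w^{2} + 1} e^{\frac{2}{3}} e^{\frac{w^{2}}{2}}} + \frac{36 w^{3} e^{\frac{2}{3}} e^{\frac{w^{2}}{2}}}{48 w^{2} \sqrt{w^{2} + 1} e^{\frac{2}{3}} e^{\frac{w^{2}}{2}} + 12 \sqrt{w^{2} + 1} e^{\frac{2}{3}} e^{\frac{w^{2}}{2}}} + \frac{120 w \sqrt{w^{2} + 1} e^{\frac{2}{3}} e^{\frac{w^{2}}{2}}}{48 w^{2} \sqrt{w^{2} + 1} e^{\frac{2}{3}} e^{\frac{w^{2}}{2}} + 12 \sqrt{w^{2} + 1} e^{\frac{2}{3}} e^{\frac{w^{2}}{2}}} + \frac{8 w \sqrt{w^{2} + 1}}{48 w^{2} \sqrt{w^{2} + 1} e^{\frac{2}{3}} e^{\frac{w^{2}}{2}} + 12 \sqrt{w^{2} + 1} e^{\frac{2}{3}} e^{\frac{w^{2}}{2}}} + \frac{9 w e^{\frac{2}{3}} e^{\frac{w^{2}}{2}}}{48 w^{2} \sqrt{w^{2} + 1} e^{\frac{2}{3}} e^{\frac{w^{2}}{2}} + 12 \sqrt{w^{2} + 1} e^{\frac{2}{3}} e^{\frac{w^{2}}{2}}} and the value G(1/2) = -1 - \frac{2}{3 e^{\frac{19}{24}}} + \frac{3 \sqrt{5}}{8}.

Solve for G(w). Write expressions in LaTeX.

The integrand splits into summands that can be handled one at a time.
A general antiderivative is \frac{3 \sqrt{w^{2} + 1}}{4} - \frac{2 e^{- \frac{w^{2}}{2} - \frac{2}{3}}}{3} + \frac{5 \log{\left(2 w^{2} + \frac{1}{2} \right)}}{4} + C.
The condition gives C = -1 - \frac{2}{3 e^{\frac{19}{24}}} + \frac{3 \sqrt{5}}{8} - (- \frac{2}{3 e^{\frac{19}{24}}} + \frac{3 \sqrt{5}}{8}) = -1.
So G(w) = \frac{3 \sqrt{w^{2} + 1}}{4} - \frac{2 e^{- \frac{w^{2}}{2} - \frac{2}{3}}}{3} + \frac{5 \log{\left(2 w^{2} + \frac{1}{2} \right)}}{4} - 1.
Check: d/dw[\frac{3 \sqrt{w^{2} + 1}}{4} - \frac{2 e^{- \frac{w^{2}}{2} - \frac{2}{3}}}{3} + \frac{5 \log{\left(2 w^{2} + \frac{1}{2} \right)}}{4} - 1] = \frac{32 w^{3} \sqrt{w^{2} + 1} + 36 w^{3} e^{\frac{2}{3}} e^{\frac{w^{2}}{2}} + 120 w \sqrt{w^{2} + 1} e^{\frac{2}{3}} e^{\frac{w^{2}}{2}} + 8 w \sqrt{w^{2} + 1} + 9 w e^{\frac{2}{3}} e^{\frac{w^{2}}{2}}}{48 w^{2} \sqrt{w^{2} + 1} e^{\frac{2}{3}} e^{\frac{w^{2}}{2}} + 12 \sqrt{w^{2} + 1} e^{\frac{2}{3}} e^{\frac{w^{2}}{2}}}, which equals G'(w).

G(w) = \frac{3 \sqrt{w^{2} + 1}}{4} - \frac{2 e^{- \frac{w^{2}}{2} - \frac{2}{3}}}{3} + \frac{5 \log{\left(2 w^{2} + \frac{1}{2} \right)}}{4} - 1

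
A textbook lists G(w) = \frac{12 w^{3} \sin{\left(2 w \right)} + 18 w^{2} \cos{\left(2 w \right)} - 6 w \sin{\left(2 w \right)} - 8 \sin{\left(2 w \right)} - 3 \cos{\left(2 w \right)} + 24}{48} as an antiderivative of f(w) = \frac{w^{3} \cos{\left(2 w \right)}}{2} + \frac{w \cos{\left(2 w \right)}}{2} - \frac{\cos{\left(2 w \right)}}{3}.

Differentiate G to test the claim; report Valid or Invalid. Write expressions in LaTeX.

d/dw[G] = \frac{w^{3} \cos{\left(2 w \right)}}{2} + \frac{w \cos{\left(2 w \right)}}{2} - \frac{\cos{\left(2 w \right)}}{3}
This equals f(w) exactly, so the claim holds.

Valid - differentiating G returns exactly f.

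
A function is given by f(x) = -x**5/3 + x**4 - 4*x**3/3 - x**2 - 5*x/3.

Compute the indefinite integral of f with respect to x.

The integrand splits into summands that can be handled one at a time.
Check: d/dx[-x**6/18 + x**5/5 - x**4/3 - x**3/3 - 5*x**2/6] = -x**5/3 + x**4 - 4*x**3/3 - x**2 - 5*x/3 = f(x).

F(x) = -x**6/18 + x**5/5 - x**4/3 - x**3/3 - 5*x**2/6 + C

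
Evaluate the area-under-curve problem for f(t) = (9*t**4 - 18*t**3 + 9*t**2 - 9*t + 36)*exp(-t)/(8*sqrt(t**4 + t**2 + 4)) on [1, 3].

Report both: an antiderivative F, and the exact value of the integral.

Antiderivative: F(t) = -9*sqrt(t**4 + t**2 + 4)*exp(-t)/8; value = -9*sqrt(94)*exp(-3)/8 + 9*sqrt(6)*exp(-1)/8

Recognize the product-rule pattern: f = u'v + uv' with u = -9*sqrt(t**4 + t**2 + 4)/8, v = exp(-t), so integration by parts undoes it.
F(t) = -9*sqrt(t**4 + t**2 + 4)*exp(-t)/8 is an antiderivative of f.
Check: d/dt[-9*sqrt(t**4 + t**2 + 4)*exp(-t)/8] = (9*t**4 - 18*t**3 + 9*t**2 - 9*t + 36)*exp(-t)/(8*sqrt(t**4 + t**2 + 4)) = f(t).
F(3) = -9*sqrt(94)*exp(-3)/8; F(1) = -9*sqrt(6)*exp(-1)/8.
Integral = F(3) - F(1) = -9*sqrt(94)*exp(-3)/8 + 9*sqrt(6)*exp(-1)/8.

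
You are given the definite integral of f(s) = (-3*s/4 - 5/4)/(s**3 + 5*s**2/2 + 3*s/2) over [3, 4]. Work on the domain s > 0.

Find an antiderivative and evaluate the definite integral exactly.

Antiderivative: F(s) = -5*log(s)/6 + log(s + 1) - log(s + 3/2)/6; value = -11*log(4)/6 - log(11/2)/6 + log(9/2)/6 + 5*log(3)/6 + log(5)

The denominator factors as 2*s*(s + 1)*(2*s + 3); partial fractions split f into directly integrable pieces: -1/(3*(2*s + 3)) + 1/(s + 1) - 5/(6*s).
F(s) = -5*log(s)/6 + log(s + 1) - log(s + 3/2)/6 is an antiderivative of f.
Check: d/ds[-5*log(s)/6 + log(s + 1) - log(s + 3/2)/6] = (-3*s - 5)/(4*s**3 + 10*s**2 + 6*s), which equals f(s).
F(4) = -5*log(4)/6 - log(11/2)/6 + log(5); F(3) = -5*log(3)/6 - log(9/2)/6 + log(4).
Integral = F(4) - F(3) = -11*log(4)/6 - log(11/2)/6 + log(9/2)/6 + 5*log(3)/6 + log(5).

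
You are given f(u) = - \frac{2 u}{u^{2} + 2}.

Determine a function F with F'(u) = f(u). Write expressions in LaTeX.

f matches the chain-rule pattern g'(h)*h' with inner function h(u) = 2 u^{2} + 4; substituting w = h(u) collapses the integral.
Check: d/du[- \log{\left(2 u^{2} + 4 \right)}] = - \frac{2 u}{u^{2} + 2} = f(u).

An antiderivative is F(u) = - \log{\left(2 u^{2} + 4 \right)}.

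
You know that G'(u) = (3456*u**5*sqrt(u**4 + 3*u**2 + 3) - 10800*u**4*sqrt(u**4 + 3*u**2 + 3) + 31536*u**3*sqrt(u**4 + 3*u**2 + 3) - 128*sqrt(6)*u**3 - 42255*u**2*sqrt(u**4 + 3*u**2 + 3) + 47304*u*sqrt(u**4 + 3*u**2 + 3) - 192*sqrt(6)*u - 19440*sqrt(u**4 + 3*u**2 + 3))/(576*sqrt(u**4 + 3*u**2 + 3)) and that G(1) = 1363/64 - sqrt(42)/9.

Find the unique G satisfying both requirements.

Since d/du undoes antidifferentiation here, G(u) must give back the stated G'(u).
A general antiderivative is (u**2 - 5*u/4 + 3)**3 - sqrt(2*u**4/3 + 2*u**2 + 2)/3 + C.
The condition gives C = 1363/64 - sqrt(42)/9 - (1331/64 - sqrt(42)/9) = 1/2.
So G(u) = (u**2 - 5*u/4 + 3)**3 - sqrt(2*u**4/3 + 2*u**2 + 2)/3 + 1/2.
Check: d/du[(u**2 - 5*u/4 + 3)**3 - sqrt(2*u**4/3 + 2*u**2 + 2)/3 + 1/2] = (3456*u**5*sqrt(u**4 + 3*u**2 + 3) - 10800*u**4*sqrt(u**4 + 3*u**2 + 3) + 31536*u**3*sqrt(u**4 + 3*u**2 + 3) - 128*sqrt(6)*u**3 - 42255*u**2*sqrt(u**4 + 3*u**2 + 3) + 47304*u*sqrt(u**4 + 3*u**2 + 3) - 192*sqrt(6)*u - 19440*sqrt(u**4 + 3*u**2 + 3))/(576*sqrt(u**4 + 3*u**2 + 3)) = G'(u).

G(u) = (u**2 - 5*u/4 + 3)**3 - sqrt(2*u**4/3 + 2*u**2 + 2)/3 + 1/2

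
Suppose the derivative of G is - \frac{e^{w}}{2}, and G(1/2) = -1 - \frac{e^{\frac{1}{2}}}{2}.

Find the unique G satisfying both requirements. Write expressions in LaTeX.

A first test for any G(w): its w-derivative must equal the given G'(w).
A general antiderivative is - \frac{e^{w}}{2} + C.
The condition gives C = -1 - \frac{e^{\frac{1}{2}}}{2} - (- \frac{e^{\frac{1}{2}}}{2}) = -1.
So G(w) = - \frac{e^{w}}{2} - 1.
Check: d/dw[- \frac{e^{w}}{2} - 1] = - \frac{e^{w}}{2} = G'(w).

G(w) = - \frac{e^{w}}{2} - 1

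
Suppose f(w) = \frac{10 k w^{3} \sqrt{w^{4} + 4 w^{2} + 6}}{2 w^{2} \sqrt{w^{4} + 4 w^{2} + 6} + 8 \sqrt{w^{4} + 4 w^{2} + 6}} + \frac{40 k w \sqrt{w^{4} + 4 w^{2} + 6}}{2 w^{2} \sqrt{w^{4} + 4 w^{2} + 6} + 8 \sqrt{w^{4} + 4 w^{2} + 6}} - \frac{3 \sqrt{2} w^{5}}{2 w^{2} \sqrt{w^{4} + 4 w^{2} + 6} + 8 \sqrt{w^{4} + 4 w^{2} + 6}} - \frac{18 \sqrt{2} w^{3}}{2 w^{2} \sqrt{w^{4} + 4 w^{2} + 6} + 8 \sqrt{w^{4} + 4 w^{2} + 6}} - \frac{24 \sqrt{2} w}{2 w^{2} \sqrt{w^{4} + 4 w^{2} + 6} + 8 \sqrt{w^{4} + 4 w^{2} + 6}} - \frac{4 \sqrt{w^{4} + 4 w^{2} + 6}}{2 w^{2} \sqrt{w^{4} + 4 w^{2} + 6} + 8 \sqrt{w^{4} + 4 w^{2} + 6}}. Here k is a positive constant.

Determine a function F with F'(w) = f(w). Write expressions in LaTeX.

An antiderivative is F(w) = \frac{\sqrt{2} \left(5 \sqrt{2} k w^{2} - 3 \sqrt{w^{4} + 4 w^{2} + 6} - 2 \sqrt{2} \operatorname{atan}{\left(\frac{w}{2} \right)}\right)}{4}.

The integrand splits into summands that can be handled one at a time.
Check: d/dw[\frac{\sqrt{2} \left(5 \sqrt{2} k w^{2} - 3 \sqrt{w^{4} + 4 w^{2} + 6} - 2 \sqrt{2} \operatorname{atan}{\left(\frac{w}{2} \right)}\right)}{4}] = \frac{10 k w^{3} \sqrt{w^{4} + 4 w^{2} + 6} + 40 k w \sqrt{w^{4} + 4 w^{2} + 6} - 3 \sqrt{2} w^{5} - 18 \sqrt{2} w^{3} - 24 \sqrt{2} w - 4 \sqrt{w^{4} + 4 w^{2} + 6}}{2 w^{2} \sqrt{w^{4} + 4 w^{2} + 6} + 8 \sqrt{w^{4} + 4 w^{2} + 6}}, which equals f(w).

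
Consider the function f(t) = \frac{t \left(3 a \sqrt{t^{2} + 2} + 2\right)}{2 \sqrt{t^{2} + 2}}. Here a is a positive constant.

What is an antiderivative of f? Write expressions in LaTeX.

Differentiate the proposed F(t) back; it has to land on f(t) exactly.
Check: d/dt[\frac{3 a t^{2}}{4} + \sqrt{t^{2} + 2}] = \frac{3 a t \sqrt{t^{2} + 2} + 2 t}{2 \sqrt{t^{2} + 2}}, which equals f(t).

An antiderivative is F(t) = \frac{3 a t^{2}}{4} + \sqrt{t^{2} + 2}.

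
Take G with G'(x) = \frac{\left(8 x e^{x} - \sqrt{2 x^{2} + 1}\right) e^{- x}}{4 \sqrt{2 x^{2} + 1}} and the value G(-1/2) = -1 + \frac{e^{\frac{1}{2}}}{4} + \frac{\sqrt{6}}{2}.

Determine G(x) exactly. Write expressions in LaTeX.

A first test for any G(x): its x-derivative must equal the given G'(x).
A general antiderivative is \sqrt{2 x^{2} + 1} + \frac{e^{- x}}{4} + C.
The condition gives C = -1 + \frac{e^{\frac{1}{2}}}{4} + \frac{\sqrt{6}}{2} - (\frac{e^{\frac{1}{2}}}{4} + \frac{\sqrt{6}}{2}) = -1.
So G(x) = \sqrt{2 x^{2} + 1} - 1 + \frac{e^{- x}}{4}.
Check: d/dx[\sqrt{2 x^{2} + 1} - 1 + \frac{e^{- x}}{4}] = \frac{\left(8 x e^{x} - \sqrt{2 x^{2} + 1}\right) e^{- x}}{4 \sqrt{2 x^{2} + 1}} = G'(x).

G(x) = \sqrt{2 x^{2} + 1} - 1 + \frac{e^{- x}}{4}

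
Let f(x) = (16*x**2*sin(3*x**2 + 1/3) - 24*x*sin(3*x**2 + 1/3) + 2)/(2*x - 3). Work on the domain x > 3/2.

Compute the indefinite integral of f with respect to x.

F(x) = log(2*x - 3) - 4*cos(3*x**2 + 1/3)/3 + C

A first test for any F(x): its x-derivative must equal f(x) identically.
Check: d/dx[log(2*x - 3) - 4*cos(3*x**2 + 1/3)/3] = (16*x**2*sin(3*x**2 + 1/3) - 24*x*sin(3*x**2 + 1/3) + 2)/(2*x - 3) = f(x).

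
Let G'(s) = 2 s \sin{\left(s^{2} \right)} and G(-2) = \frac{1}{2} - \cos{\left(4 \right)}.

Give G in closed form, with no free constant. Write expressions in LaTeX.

Whatever form G(s) takes, its d/ds must return the stated G'(s).
A general antiderivative is - \cos{\left(s^{2} \right)} + C.
The condition gives C = \frac{1}{2} - \cos{\left(4 \right)} - (- \cos{\left(4 \right)}) = \frac{1}{2}.
So G(s) = \frac{1 - 2 \cos{\left(s^{2} \right)}}{2}.
Check: d/ds[\frac{1 - 2 \cos{\left(s^{2} \right)}}{2}] = 2 s \sin{\left(s^{2} \right)} = G'(s).

G(s) = \frac{1 - 2 \cos{\left(s^{2} \right)}}{2}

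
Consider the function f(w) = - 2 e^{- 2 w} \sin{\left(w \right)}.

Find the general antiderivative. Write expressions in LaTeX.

Recover f(w) by differentiating a candidate F(w); any mismatch rules it out.
Check: d/dw[\frac{4 e^{- 2 w} \sin{\left(w \right)}}{5} + \frac{2 e^{- 2 w} \cos{\left(w \right)}}{5}] = - 2 e^{- 2 w} \sin{\left(w \right)} = f(w).

F(w) = \frac{4 e^{- 2 w} \sin{\left(w \right)}}{5} + \frac{2 e^{- 2 w} \cos{\left(w \right)}}{5} + C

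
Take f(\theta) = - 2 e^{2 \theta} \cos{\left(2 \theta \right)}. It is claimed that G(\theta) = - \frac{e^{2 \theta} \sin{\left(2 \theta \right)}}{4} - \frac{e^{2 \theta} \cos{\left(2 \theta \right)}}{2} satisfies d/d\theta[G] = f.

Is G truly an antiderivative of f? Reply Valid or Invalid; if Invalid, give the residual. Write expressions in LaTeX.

Invalid: d/d\theta[G] - f = \frac{e^{2 \theta} \sin{\left(2 \theta \right)}}{2} + \frac{e^{2 \theta} \cos{\left(2 \theta \right)}}{2}, which is not 0.

d/d\theta[G] = \frac{e^{2 \theta} \sin{\left(2 \theta \right)}}{2} - \frac{3 e^{2 \theta} \cos{\left(2 \theta \right)}}{2}
d/d\theta[G] - f(\theta) = \frac{e^{2 \theta} \sin{\left(2 \theta \right)}}{2} + \frac{e^{2 \theta} \cos{\left(2 \theta \right)}}{2} != 0.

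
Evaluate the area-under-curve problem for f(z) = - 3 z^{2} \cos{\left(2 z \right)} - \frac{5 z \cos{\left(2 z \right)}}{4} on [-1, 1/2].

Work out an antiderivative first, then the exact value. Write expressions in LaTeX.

Integrate term by term and add the pieces.
F(z) = \frac{- 24 z^{2} \sin{\left(2 z \right)} - 10 z \sin{\left(2 z \right)} - 24 z \cos{\left(2 z \right)} + 12 \sin{\left(2 z \right)} - 5 \cos{\left(2 z \right)}}{16} is an antiderivative of f.
Check: d/dz[\frac{- 24 z^{2} \sin{\left(2 z \right)} - 10 z \sin{\left(2 z \right)} - 24 z \cos{\left(2 z \right)} + 12 \sin{\left(2 z \right)} - 5 \cos{\left(2 z \right)}}{16}] = - 3 z^{2} \cos{\left(2 z \right)} - \frac{5 z \cos{\left(2 z \right)}}{4} = f(z).
F(1/2) = - \frac{17 \cos{\left(1 \right)}}{16} + \frac{\sin{\left(1 \right)}}{16}; F(-1) = \frac{19 \cos{\left(2 \right)}}{16} + \frac{\sin{\left(2 \right)}}{8}.
Integral = F(1/2) - F(-1) = - \frac{17 \cos{\left(1 \right)}}{16} - \frac{\sin{\left(2 \right)}}{8} + \frac{\sin{\left(1 \right)}}{16} - \frac{19 \cos{\left(2 \right)}}{16}.

Antiderivative: F(z) = \frac{- 24 z^{2} \sin{\left(2 z \right)} - 10 z \sin{\left(2 z \right)} - 24 z \cos{\left(2 z \right)} + 12 \sin{\left(2 z \right)} - 5 \cos{\left(2 z \right)}}{16}; value = - \frac{17 \cos{\left(1 \right)}}{16} - \frac{\sin{\left(2 \right)}}{8} + \frac{\sin{\left(1 \right)}}{16} - \frac{19 \cos{\left(2 \right)}}{16}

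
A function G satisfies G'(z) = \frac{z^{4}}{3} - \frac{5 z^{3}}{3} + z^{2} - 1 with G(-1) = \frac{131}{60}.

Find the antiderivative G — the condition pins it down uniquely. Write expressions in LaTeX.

The integrand splits into summands that can be handled one at a time.
A general antiderivative is \frac{z^{5}}{15} - \frac{5 z^{4}}{12} + \frac{z^{3}}{3} - z + C.
The condition gives C = \frac{131}{60} - (\frac{11}{60}) = 2.
So G(z) = \frac{4 z^{5} - 25 z^{4} + 20 z^{3} - 60 z + 120}{60}.
Check: d/dz[\frac{4 z^{5} - 25 z^{4} + 20 z^{3} - 60 z + 120}{60}] = \frac{z^{4}}{3} - \frac{5 z^{3}}{3} + z^{2} - 1 = G'(z).

G(z) = \frac{4 z^{5} - 25 z^{4} + 20 z^{3} - 60 z + 120}{60}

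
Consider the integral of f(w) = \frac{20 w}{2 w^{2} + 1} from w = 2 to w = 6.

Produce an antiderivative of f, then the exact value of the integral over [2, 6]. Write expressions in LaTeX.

Antiderivative: F(w) = 5 \log{\left(2 w^{2} + 1 \right)}; value = - 5 \log{\left(9 \right)} + 5 \log{\left(73 \right)}

The substitution u = 2 w^{2} + 1 works: f is exactly (dF/du)*(du/dw) for that inner function.
F(w) = 5 \log{\left(2 w^{2} + 1 \right)} is an antiderivative of f.
Check: d/dw[5 \log{\left(2 w^{2} + 1 \right)}] = \frac{20 w}{2 w^{2} + 1} = f(w).
F(6) = 5 \log{\left(73 \right)}; F(2) = 5 \log{\left(9 \right)}.
Integral = F(6) - F(2) = - 5 \log{\left(9 \right)} + 5 \log{\left(73 \right)}.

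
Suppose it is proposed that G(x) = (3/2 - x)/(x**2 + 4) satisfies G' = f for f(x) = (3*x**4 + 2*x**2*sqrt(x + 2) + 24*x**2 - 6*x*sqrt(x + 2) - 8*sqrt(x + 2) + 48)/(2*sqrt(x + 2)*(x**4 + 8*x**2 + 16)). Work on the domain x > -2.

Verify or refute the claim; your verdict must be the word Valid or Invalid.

d/dx[G] = (x**2 - 3*x - 4)/(x**4 + 8*x**2 + 16)
d/dx[G] - f(x) = -3/(2*sqrt(x + 2)) != 0.

Invalid: d/dx[G] - f = -3/(2*sqrt(x + 2)), which is not 0.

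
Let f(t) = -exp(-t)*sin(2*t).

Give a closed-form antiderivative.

Whatever form F(t) takes, F'(t) = f(t) is non-negotiable.
Check: d/dt[(sin(2*t) + 2*cos(2*t))*exp(-t)/5] = -exp(-t)*sin(2*t) = f(t).

An antiderivative is F(t) = (sin(2*t) + 2*cos(2*t))*exp(-t)/5.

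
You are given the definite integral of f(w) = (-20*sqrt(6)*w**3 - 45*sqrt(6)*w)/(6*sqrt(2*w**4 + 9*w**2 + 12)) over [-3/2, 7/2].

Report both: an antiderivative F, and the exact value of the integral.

Antiderivative: F(w) = -5*sqrt(w**4/3 + 3*w**2/2 + 2); value = -5*sqrt(10137)/12 + 5*sqrt(113)/4

f matches the chain-rule pattern g'(h)*h' with inner function h(w) = w**4/3 + 3*w**2/2 + 2; substituting u = h(w) collapses the integral.
F(w) = -5*sqrt(w**4/3 + 3*w**2/2 + 2) is an antiderivative of f.
Check: d/dw[-5*sqrt(w**4/3 + 3*w**2/2 + 2)] = (-20*sqrt(6)*w**3 - 45*sqrt(6)*w)/(6*sqrt(2*w**4 + 9*w**2 + 12)) = f(w).
F(7/2) = -5*sqrt(10137)/12; F(-3/2) = -5*sqrt(113)/4.
Integral = F(7/2) - F(-3/2) = -5*sqrt(10137)/12 + 5*sqrt(113)/4.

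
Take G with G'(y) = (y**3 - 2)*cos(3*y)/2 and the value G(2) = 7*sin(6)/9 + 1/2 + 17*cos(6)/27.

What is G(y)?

G(y) = (9*y**3*sin(3*y) + 9*y**2*cos(3*y) - 6*y*sin(3*y) - 18*sin(3*y) - 2*cos(3*y) + 27)/54

A first test for any G(y): its y-derivative must equal the given G'(y).
A general antiderivative is y**3*sin(3*y)/6 + y**2*cos(3*y)/6 - y*sin(3*y)/9 - sin(3*y)/3 - cos(3*y)/27 + C.
The condition gives C = 7*sin(6)/9 + 1/2 + 17*cos(6)/27 - (7*sin(6)/9 + 17*cos(6)/27) = 1/2.
So G(y) = (9*y**3*sin(3*y) + 9*y**2*cos(3*y) - 6*y*sin(3*y) - 18*sin(3*y) - 2*cos(3*y) + 27)/54.
Check: d/dy[(9*y**3*sin(3*y) + 9*y**2*cos(3*y) - 6*y*sin(3*y) - 18*sin(3*y) - 2*cos(3*y) + 27)/54] = y**3*cos(3*y)/2 - cos(3*y), which equals G'(y).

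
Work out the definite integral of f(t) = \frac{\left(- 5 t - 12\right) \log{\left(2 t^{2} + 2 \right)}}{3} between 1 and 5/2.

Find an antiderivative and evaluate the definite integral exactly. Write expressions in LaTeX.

Antiderivative: F(t) = - \frac{5 t^{2} \log{\left(t^{2} + 1 \right)}}{6} - \frac{5 t^{2} \log{\left(2 \right)}}{6} + \frac{5 t^{2}}{6} - 4 t \log{\left(t^{2} + 1 \right)} - 4 t \log{\left(2 \right)} + 8 t - \frac{5 \log{\left(t^{2} + 1 \right)}}{6} - 8 \operatorname{atan}{\left(t \right)}; value = - \frac{365 \log{\left(\frac{29}{2} \right)}}{24} - 8 \operatorname{atan}{\left(\frac{5}{2} \right)} - \frac{5 \log{\left(\frac{29}{4} \right)}}{6} + \frac{5 \log{\left(2 \right)}}{6} + 2 \pi + \frac{29 \log{\left(4 \right)}}{6} + \frac{131}{8}

Any candidate F(t) must reproduce f(t) exactly when differentiated.
F(t) = - \frac{5 t^{2} \log{\left(t^{2} + 1 \right)}}{6} - \frac{5 t^{2} \log{\left(2 \right)}}{6} + \frac{5 t^{2}}{6} - 4 t \log{\left(t^{2} + 1 \right)} - 4 t \log{\left(2 \right)} + 8 t - \frac{5 \log{\left(t^{2} + 1 \right)}}{6} - 8 \operatorname{atan}{\left(t \right)} is an antiderivative of f.
Check: d/dt[- \frac{5 t^{2} \log{\left(t^{2} + 1 \right)}}{6} - \frac{5 t^{2} \log{\left(2 \right)}}{6} + \frac{5 t^{2}}{6} - 4 t \log{\left(t^{2} + 1 \right)} - 4 t \log{\left(2 \right)} + 8 t - \frac{5 \log{\left(t^{2} + 1 \right)}}{6} - 8 \operatorname{atan}{\left(t \right)}] = - \frac{5 t \log{\left(t^{2} + 1 \right)}}{3} - \frac{5 t \log{\left(2 \right)}}{3} - 4 \log{\left(t^{2} + 1 \right)} - 4 \log{\left(2 \right)}, which equals f(t).
F(5/2) = - \frac{385 \log{\left(\frac{29}{4} \right)}}{24} - \frac{365 \log{\left(2 \right)}}{24} - 8 \operatorname{atan}{\left(\frac{5}{2} \right)} + \frac{605}{24}; F(1) = - \frac{21 \log{\left(2 \right)}}{2} - 2 \pi + \frac{53}{6}.
Integral = F(5/2) - F(1) = - \frac{365 \log{\left(\frac{29}{2} \right)}}{24} - 8 \operatorname{atan}{\left(\frac{5}{2} \right)} - \frac{5 \log{\left(\frac{29}{4} \right)}}{6} + \frac{5 \log{\left(2 \right)}}{6} + 2 \pi + \frac{29 \log{\left(4 \right)}}{6} + \frac{131}{8}.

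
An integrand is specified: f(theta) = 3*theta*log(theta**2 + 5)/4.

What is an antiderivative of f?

A candidate is checked by its d/dtheta: the result must match f(theta).
Check: d/dtheta[3*(theta**2*log(theta**2 + 5) - theta**2 + 5*log(theta**2 + 5))/8] = 3*theta*log(theta**2 + 5)/4 = f(theta).

An antiderivative is F(theta) = 3*(theta**2*log(theta**2 + 5) - theta**2 + 5*log(theta**2 + 5))/8.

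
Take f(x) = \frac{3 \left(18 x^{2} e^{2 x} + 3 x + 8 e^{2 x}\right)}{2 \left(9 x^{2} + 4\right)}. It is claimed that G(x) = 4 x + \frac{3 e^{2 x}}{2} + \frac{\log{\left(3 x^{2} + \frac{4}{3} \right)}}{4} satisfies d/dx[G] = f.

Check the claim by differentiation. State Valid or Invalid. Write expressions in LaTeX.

Invalid: d/dx[G] - f = 4, which is not 0.

d/dx[G] = \frac{54 x^{2} e^{2 x} + 72 x^{2} + 9 x + 24 e^{2 x} + 32}{18 x^{2} + 8}
d/dx[G] - f(x) = 4 != 0.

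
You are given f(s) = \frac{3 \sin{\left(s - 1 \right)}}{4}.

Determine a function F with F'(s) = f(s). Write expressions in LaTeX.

An antiderivative is F(s) = - \frac{3 \cos{\left(s - 1 \right)}}{4}.

Whatever form F(s) takes, F'(s) = f(s) is non-negotiable.
Check: d/ds[- \frac{3 \cos{\left(s - 1 \right)}}{4}] = \frac{3 \sin{\left(s - 1 \right)}}{4} = f(s).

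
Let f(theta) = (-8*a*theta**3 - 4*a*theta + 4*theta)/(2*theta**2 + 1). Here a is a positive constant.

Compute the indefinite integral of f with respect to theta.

Whatever form F(theta) takes, F'(theta) = f(theta) is non-negotiable.
Check: d/dtheta[-2*a*theta**2 + log(2*theta**2 + 1)] = (-8*a*theta**3 - 4*a*theta + 4*theta)/(2*theta**2 + 1) = f(theta).

F(theta) = -2*a*theta**2 + log(2*theta**2 + 1) + C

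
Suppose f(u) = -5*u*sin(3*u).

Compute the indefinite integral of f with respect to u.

A first test for any F(u): its u-derivative must equal f(u) identically.
Check: d/du[5*(3*u*cos(3*u) - sin(3*u))/9] = -5*u*sin(3*u) = f(u).

F(u) = 5*(3*u*cos(3*u) - sin(3*u))/9 + C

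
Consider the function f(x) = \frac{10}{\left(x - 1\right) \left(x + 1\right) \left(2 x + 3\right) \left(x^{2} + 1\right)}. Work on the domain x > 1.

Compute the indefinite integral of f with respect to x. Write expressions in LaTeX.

Factor the denominator (\left(x - 1\right) \left(x + 1\right) \left(2 x + 3\right) \left(x^{2} + 1\right)) and decompose: f = \frac{5 \left(2 x - 3\right)}{13 \left(x^{2} + 1\right)} + \frac{32}{13 \left(2 x + 3\right)} - \frac{5}{2 \left(x + 1\right)} + \frac{1}{2 \left(x - 1\right)}; each piece integrates to a log, atan, or power term.
Check: d/dx[\frac{13 \log{\left(x - 1 \right)} - 65 \log{\left(x + 1 \right)} + 32 \log{\left(x + \frac{3}{2} \right)} + 10 \log{\left(x^{2} + 1 \right)} - 30 \operatorname{atan}{\left(x \right)}}{26}] = \frac{10}{2 x^{5} + 3 x^{4} - 2 x - 3}, which equals f(x).

F(x) = \frac{13 \log{\left(x - 1 \right)} - 65 \log{\left(x + 1 \right)} + 32 \log{\left(x + \frac{3}{2} \right)} + 10 \log{\left(x^{2} + 1 \right)} - 30 \operatorname{atan}{\left(x \right)}}{26} + C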